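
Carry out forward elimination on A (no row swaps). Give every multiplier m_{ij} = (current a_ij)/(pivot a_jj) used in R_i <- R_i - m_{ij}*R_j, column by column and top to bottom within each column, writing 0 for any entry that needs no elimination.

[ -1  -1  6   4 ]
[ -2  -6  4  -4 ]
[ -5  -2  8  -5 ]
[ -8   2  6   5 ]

Forward elimination:
R2 <- R2 - (2)*R1:  [   0   -4   -8  -12 ]
R3 <- R3 - (5)*R1:  [   0    3  -22  -25 ]
R4 <- R4 - (8)*R1:  [   0   10  -42  -27 ]
R3 <- R3 - (-3/4)*R2:  [   0    0  -28  -34 ]
R4 <- R4 - (-5/2)*R2:  [   0    0  -62  -57 ]
R4 <- R4 - (31/14)*R3:  [     0      0      0  128/7 ]
Multipliers (in order of application): m_{21} = 2, m_{31} = 5, m_{41} = 8, m_{32} = -3/4, m_{42} = -5/2, m_{43} = 31/14

multipliers: 2, 5, 8, -3/4, -5/2, 31/14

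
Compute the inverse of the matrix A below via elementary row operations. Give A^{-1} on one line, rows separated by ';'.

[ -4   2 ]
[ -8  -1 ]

inverse = [-1/20 -1/10; 2/5 -1/5]

Gauss-Jordan on [A | I]:
R1 <- (1/-4)*R1:  [    1  -1/2  |  -1/4     0 ]
R2 <- R2 - (-8)*R1:  [  0  -5  |  -2   1 ]
R2 <- (1/-5)*R2:  [    0     1  |   2/5  -1/5 ]
R1 <- R1 - (-1/2)*R2:  [     1      0  |  -1/20  -1/10 ]
Right block of [I | A^{-1}] is the inverse:
[ -1/20  -1/10 ]
[   2/5   -1/5 ]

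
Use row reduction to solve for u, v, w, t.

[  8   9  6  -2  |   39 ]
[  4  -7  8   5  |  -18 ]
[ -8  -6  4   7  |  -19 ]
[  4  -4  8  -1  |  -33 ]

(2, 5, -2, 5)

Forward elimination on [A|b]:
R2 <- R2 - (1/2)*R1:  [     0  -23/2      5      6  -75/2 ]
R3 <- R3 - (-1)*R1:  [  0   3  10   5  20 ]
R4 <- R4 - (1/2)*R1:  [      0   -17/2       5       0  -105/2 ]
R3 <- R3 - (-6/23)*R2:  [      0       0  260/23  151/23  235/23 ]
R4 <- R4 - (17/23)*R2:  [       0        0    30/23  -102/23  -570/23 ]
R4 <- R4 - (3/26)*R3:  [       0        0        0  -135/26  -675/26 ]
Row echelon form:
[ 8      9       6       -2  |       39 ]
[ 0  -23/2       5        6  |    -75/2 ]
[ 0      0  260/23   151/23  |   235/23 ]
[ 0      0       0  -135/26  |  -675/26 ]
Back-substitution:
t = (-675/26) / (-135/26) = 5
w = (235/23 - (151/23)*(5)) / (260/23) = -2
v = (-75/2 - (5)*(-2) - (6)*(5)) / (-23/2) = 5
u = (39 - (9)*(5) - (6)*(-2) - (-2)*(5)) / 8 = 2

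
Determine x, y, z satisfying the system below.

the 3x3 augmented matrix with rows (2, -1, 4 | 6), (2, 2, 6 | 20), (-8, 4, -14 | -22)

Forward elimination on [A|b]:
R2 <- R2 - (1)*R1:  [  0   3   2  14 ]
R3 <- R3 - (-4)*R1:  [ 0  0  2  2 ]
Row echelon form:
[ 2  -1  4  |   6 ]
[ 0   3  2  |  14 ]
[ 0   0  2  |   2 ]
Back-substitution:
z = (2) / 2 = 1
y = (14 - (2)*(1)) / 3 = 4
x = (6 - (-1)*(4) - (4)*(1)) / 2 = 3

(3, 4, 1)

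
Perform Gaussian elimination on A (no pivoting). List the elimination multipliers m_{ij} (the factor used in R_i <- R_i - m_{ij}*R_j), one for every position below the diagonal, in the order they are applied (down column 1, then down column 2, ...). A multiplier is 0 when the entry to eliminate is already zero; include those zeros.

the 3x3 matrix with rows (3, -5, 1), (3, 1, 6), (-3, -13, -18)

multipliers: 1, -1, -3

Forward elimination:
R2 <- R2 - (1)*R1:  [ 0  6  5 ]
R3 <- R3 - (-1)*R1:  [   0  -18  -17 ]
R3 <- R3 - (-3)*R2:  [  0   0  -2 ]
Multipliers (in order of application): m_{21} = 1, m_{31} = -1, m_{32} = -3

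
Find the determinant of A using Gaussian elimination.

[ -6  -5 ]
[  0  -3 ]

Forward elimination:
Upper-triangular form:
[ -6  -5 ]
[  0  -3 ]
det(A) = (-1)^0 * (-6) * (-3) = 18  (0 row swaps -> sign +1)

det(A) = 18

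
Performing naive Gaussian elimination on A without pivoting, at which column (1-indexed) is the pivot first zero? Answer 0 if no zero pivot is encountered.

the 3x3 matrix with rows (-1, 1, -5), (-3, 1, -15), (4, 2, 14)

first zero-pivot column = 0

Naive forward elimination:
R2 <- R2 - (3)*R1:  [  0  -2   0 ]
R3 <- R3 - (-4)*R1:  [  0   6  -6 ]
R3 <- R3 - (-3)*R2:  [  0   0  -6 ]
All pivots nonzero; naive elimination completes without hitting a zero pivot.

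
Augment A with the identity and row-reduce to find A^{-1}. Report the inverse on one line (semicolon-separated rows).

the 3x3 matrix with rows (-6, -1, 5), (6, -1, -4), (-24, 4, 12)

inverse = [-1/12 -2/3 -3/16; -1/2 -1 -1/8; 0 -1 -1/4]

Gauss-Jordan on [A | I]:
R1 <- (1/-6)*R1:  [    1   1/6  -5/6  |  -1/6     0     0 ]
R2 <- R2 - (6)*R1:  [  0  -2   1  |   1   1   0 ]
R3 <- R3 - (-24)*R1:  [  0   8  -8  |  -4   0   1 ]
R2 <- (1/-2)*R2:  [    0     1  -1/2  |  -1/2  -1/2     0 ]
R1 <- R1 - (1/6)*R2:  [     1      0   -3/4  |  -1/12   1/12      0 ]
R3 <- R3 - (8)*R2:  [  0   0  -4  |   0   4   1 ]
R3 <- (1/-4)*R3:  [    0     0     1  |     0    -1  -1/4 ]
R1 <- R1 - (-3/4)*R3:  [     1      0      0  |  -1/12   -2/3  -3/16 ]
R2 <- R2 - (-1/2)*R3:  [    0     1     0  |  -1/2    -1  -1/8 ]
Right block of [I | A^{-1}] is the inverse:
[ -1/12  -2/3  -3/16 ]
[  -1/2    -1   -1/8 ]
[     0    -1   -1/4 ]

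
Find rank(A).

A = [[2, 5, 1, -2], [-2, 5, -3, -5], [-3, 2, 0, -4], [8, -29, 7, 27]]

rank(A) = 3

Row reduction:
R2 <- R2 - (-1)*R1:  [  0  10  -2  -7 ]
R3 <- R3 - (-3/2)*R1:  [    0  19/2   3/2    -7 ]
R4 <- R4 - (4)*R1:  [   0  -49    3   35 ]
R3 <- R3 - (19/20)*R2:  [     0      0   17/5  -7/20 ]
R4 <- R4 - (-49/10)*R2:  [     0      0  -34/5   7/10 ]
R4 <- R4 - (-2)*R3:  [ 0  0  0  0 ]
Row echelon form:
[ 2   5     1     -2 ]
[ 0  10    -2     -7 ]
[ 0   0  17/5  -7/20 ]
[ 0   0     0      0 ]
Nonzero rows / pivot columns: 3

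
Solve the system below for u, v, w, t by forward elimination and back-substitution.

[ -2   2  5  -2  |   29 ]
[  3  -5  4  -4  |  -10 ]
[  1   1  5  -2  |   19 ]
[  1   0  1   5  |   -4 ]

Forward elimination on [A|b]:
R2 <- R2 - (-3/2)*R1:  [    0    -2  23/2    -7  67/2 ]
R3 <- R3 - (-1/2)*R1:  [    0     2  15/2    -3  67/2 ]
R4 <- R4 - (-1/2)*R1:  [    0     1   7/2     4  21/2 ]
R3 <- R3 - (-1)*R2:  [   0    0   19  -10   67 ]
R4 <- R4 - (-1/2)*R2:  [     0      0   37/4    1/2  109/4 ]
R4 <- R4 - (37/76)*R3:  [       0        0        0   102/19  -102/19 ]
Row echelon form:
[ -2   2     5      -2  |       29 ]
[  0  -2  23/2      -7  |     67/2 ]
[  0   0    19     -10  |       67 ]
[  0   0     0  102/19  |  -102/19 ]
Back-substitution:
t = (-102/19) / (102/19) = -1
w = (67 - (-10)*(-1)) / 19 = 3
v = (67/2 - (23/2)*(3) - (-7)*(-1)) / -2 = 4
u = (29 - (2)*(4) - (5)*(3) - (-2)*(-1)) / -2 = -2

(-2, 4, 3, -1)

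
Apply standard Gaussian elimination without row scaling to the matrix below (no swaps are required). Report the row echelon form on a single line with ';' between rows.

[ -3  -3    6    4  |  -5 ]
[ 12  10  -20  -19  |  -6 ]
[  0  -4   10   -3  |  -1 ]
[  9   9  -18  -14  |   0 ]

REF = [-3 -3 6 4 -5; 0 -2 4 -3 -26; 0 0 2 3 51; 0 0 0 -2 -15]

Forward elimination:
R2 <- R2 - (-4)*R1:  [   0   -2    4   -3  -26 ]
R4 <- R4 - (-3)*R1:  [   0    0    0   -2  -15 ]
R3 <- R3 - (2)*R2:  [  0   0   2   3  51 ]
Row echelon form:
[ -3  -3  6   4  |   -5 ]
[  0  -2  4  -3  |  -26 ]
[  0   0  2   3  |   51 ]
[  0   0  0  -2  |  -15 ]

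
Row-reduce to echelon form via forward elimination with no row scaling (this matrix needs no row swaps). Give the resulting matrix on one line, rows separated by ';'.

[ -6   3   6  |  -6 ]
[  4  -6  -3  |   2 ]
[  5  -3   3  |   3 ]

REF = [-6 3 6 -6; 0 -4 1 -2; 0 0 63/8 -7/4]

Forward elimination:
R2 <- R2 - (-2/3)*R1:  [  0  -4   1  -2 ]
R3 <- R3 - (-5/6)*R1:  [    0  -1/2     8    -2 ]
R3 <- R3 - (1/8)*R2:  [    0     0  63/8  -7/4 ]
Row echelon form:
[ -6   3     6  |    -6 ]
[  0  -4     1  |    -2 ]
[  0   0  63/8  |  -7/4 ]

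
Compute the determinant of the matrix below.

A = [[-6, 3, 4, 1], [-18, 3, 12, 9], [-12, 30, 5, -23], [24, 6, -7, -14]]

Forward elimination:
R2 <- R2 - (3)*R1:  [  0  -6   0   6 ]
R3 <- R3 - (2)*R1:  [   0   24   -3  -25 ]
R4 <- R4 - (-4)*R1:  [   0   18    9  -10 ]
R3 <- R3 - (-4)*R2:  [  0   0  -3  -1 ]
R4 <- R4 - (-3)*R2:  [ 0  0  9  8 ]
R4 <- R4 - (-3)*R3:  [ 0  0  0  5 ]
Upper-triangular form:
[ -6   3   4   1 ]
[  0  -6   0   6 ]
[  0   0  -3  -1 ]
[  0   0   0   5 ]
det(A) = (-1)^0 * (-6) * (-6) * (-3) * (5) = -540  (0 row swaps -> sign +1)

det(A) = -540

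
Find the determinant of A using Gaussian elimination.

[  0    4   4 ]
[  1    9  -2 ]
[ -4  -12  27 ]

Forward elimination:
R1 <-> R2   (pivot in column 1 was zero)
[  1    9  -2 ]
[  0    4   4 ]
[ -4  -12  27 ]
R3 <- R3 - (-4)*R1:  [  0  24  19 ]
R3 <- R3 - (6)*R2:  [  0   0  -5 ]
Upper-triangular form:
[ 1  9  -2 ]
[ 0  4   4 ]
[ 0  0  -5 ]
det(A) = (-1)^1 * (1) * (4) * (-5) = 20  (1 row swap -> sign -1)

det(A) = 20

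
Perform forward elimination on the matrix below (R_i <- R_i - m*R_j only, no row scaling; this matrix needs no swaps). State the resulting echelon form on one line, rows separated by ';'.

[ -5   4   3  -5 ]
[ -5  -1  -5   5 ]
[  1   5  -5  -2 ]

Forward elimination:
R2 <- R2 - (1)*R1:  [  0  -5  -8  10 ]
R3 <- R3 - (-1/5)*R1:  [     0   29/5  -22/5     -3 ]
R3 <- R3 - (-29/25)*R2:  [       0        0  -342/25     43/5 ]
Row echelon form:
[ -5   4        3    -5 ]
[  0  -5       -8    10 ]
[  0   0  -342/25  43/5 ]

REF = [-5 4 3 -5; 0 -5 -8 10; 0 0 -342/25 43/5]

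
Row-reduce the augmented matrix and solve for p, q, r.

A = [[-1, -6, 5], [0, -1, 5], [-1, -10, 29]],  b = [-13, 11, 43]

Forward elimination on [A|b]:
R3 <- R3 - (1)*R1:  [  0  -4  24  56 ]
R3 <- R3 - (4)*R2:  [  0   0   4  12 ]
Row echelon form:
[ -1  -6  5  |  -13 ]
[  0  -1  5  |   11 ]
[  0   0  4  |   12 ]
Back-substitution:
r = (12) / 4 = 3
q = (11 - (5)*(3)) / -1 = 4
p = (-13 - (-6)*(4) - (5)*(3)) / -1 = 4

(4, 4, 3)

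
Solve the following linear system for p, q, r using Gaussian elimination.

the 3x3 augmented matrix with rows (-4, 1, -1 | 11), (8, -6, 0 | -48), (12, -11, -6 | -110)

(-3, 4, 5)

Forward elimination on [A|b]:
R2 <- R2 - (-2)*R1:  [   0   -4   -2  -26 ]
R3 <- R3 - (-3)*R1:  [   0   -8   -9  -77 ]
R3 <- R3 - (2)*R2:  [   0    0   -5  -25 ]
Row echelon form:
[ -4   1  -1  |   11 ]
[  0  -4  -2  |  -26 ]
[  0   0  -5  |  -25 ]
Back-substitution:
r = (-25) / -5 = 5
q = (-26 - (-2)*(5)) / -4 = 4
p = (11 - (1)*(4) - (-1)*(5)) / -4 = -3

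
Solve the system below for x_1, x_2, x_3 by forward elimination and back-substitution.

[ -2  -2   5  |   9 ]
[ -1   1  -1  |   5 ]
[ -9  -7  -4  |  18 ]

(-4, 2, 1)

Forward elimination on [A|b]:
R2 <- R2 - (1/2)*R1:  [    0     2  -7/2   1/2 ]
R3 <- R3 - (9/2)*R1:  [     0      2  -53/2  -45/2 ]
R3 <- R3 - (1)*R2:  [   0    0  -23  -23 ]
Row echelon form:
[ -2  -2     5  |    9 ]
[  0   2  -7/2  |  1/2 ]
[  0   0   -23  |  -23 ]
Back-substitution:
x_3 = (-23) / -23 = 1
x_2 = (1/2 - (-7/2)*(1)) / 2 = 2
x_1 = (9 - (-2)*(2) - (5)*(1)) / -2 = -4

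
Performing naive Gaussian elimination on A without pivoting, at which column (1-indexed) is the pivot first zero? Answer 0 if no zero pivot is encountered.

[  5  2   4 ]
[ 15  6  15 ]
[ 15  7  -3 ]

first zero-pivot column = 2

Naive forward elimination:
R2 <- R2 - (3)*R1:  [ 0  0  3 ]
R3 <- R3 - (3)*R1:  [   0    1  -15 ]
Matrix at this point:
[ 5  2    4 ]
[ 0  0    3 ]
[ 0  1  -15 ]
Pivot entry (2,2) is zero but row 3 has 1 in column 2 -> naive elimination stops; a row interchange (e.g. R2 <-> R3) would be required here.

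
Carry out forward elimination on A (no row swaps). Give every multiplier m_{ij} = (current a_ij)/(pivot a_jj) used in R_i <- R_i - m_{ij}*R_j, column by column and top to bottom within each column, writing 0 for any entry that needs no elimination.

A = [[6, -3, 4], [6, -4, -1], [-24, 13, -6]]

multipliers: 1, -4, -1

Forward elimination:
R2 <- R2 - (1)*R1:  [  0  -1  -5 ]
R3 <- R3 - (-4)*R1:  [  0   1  10 ]
R3 <- R3 - (-1)*R2:  [ 0  0  5 ]
Multipliers (in order of application): m_{21} = 1, m_{31} = -4, m_{32} = -1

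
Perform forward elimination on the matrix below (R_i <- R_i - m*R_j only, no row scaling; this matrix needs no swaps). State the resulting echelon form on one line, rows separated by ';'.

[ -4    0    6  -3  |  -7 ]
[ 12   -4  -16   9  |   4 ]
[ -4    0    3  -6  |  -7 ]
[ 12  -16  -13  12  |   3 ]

Forward elimination:
R2 <- R2 - (-3)*R1:  [   0   -4    2    0  -17 ]
R3 <- R3 - (1)*R1:  [  0   0  -3  -3   0 ]
R4 <- R4 - (-3)*R1:  [   0  -16    5    3  -18 ]
R4 <- R4 - (4)*R2:  [  0   0  -3   3  50 ]
R4 <- R4 - (1)*R3:  [  0   0   0   6  50 ]
Row echelon form:
[ -4   0   6  -3  |   -7 ]
[  0  -4   2   0  |  -17 ]
[  0   0  -3  -3  |    0 ]
[  0   0   0   6  |   50 ]

REF = [-4 0 6 -3 -7; 0 -4 2 0 -17; 0 0 -3 -3 0; 0 0 0 6 50]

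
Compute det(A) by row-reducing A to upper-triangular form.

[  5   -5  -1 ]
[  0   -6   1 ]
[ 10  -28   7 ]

det(A) = -180

Forward elimination:
R3 <- R3 - (2)*R1:  [   0  -18    9 ]
R3 <- R3 - (3)*R2:  [ 0  0  6 ]
Upper-triangular form:
[ 5  -5  -1 ]
[ 0  -6   1 ]
[ 0   0   6 ]
det(A) = (-1)^0 * (5) * (-6) * (6) = -180  (0 row swaps -> sign +1)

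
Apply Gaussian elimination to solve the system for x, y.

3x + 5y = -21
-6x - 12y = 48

(-2, -3)

Forward elimination on [A|b]:
R2 <- R2 - (-2)*R1:  [  0  -2   6 ]
Row echelon form:
[ 3   5  |  -21 ]
[ 0  -2  |    6 ]
Back-substitution:
y = (6) / -2 = -3
x = (-21 - (5)*(-3)) / 3 = -2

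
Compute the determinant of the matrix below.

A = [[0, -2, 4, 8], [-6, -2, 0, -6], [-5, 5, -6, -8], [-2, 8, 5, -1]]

Forward elimination:
R1 <-> R2   (pivot in column 1 was zero)
[ -6  -2   0  -6 ]
[  0  -2   4   8 ]
[ -5   5  -6  -8 ]
[ -2   8   5  -1 ]
R3 <- R3 - (5/6)*R1:  [    0  20/3    -6    -3 ]
R4 <- R4 - (1/3)*R1:  [    0  26/3     5     1 ]
R3 <- R3 - (-10/3)*R2:  [    0     0  22/3  71/3 ]
R4 <- R4 - (-13/3)*R2:  [     0      0   67/3  107/3 ]
R4 <- R4 - (67/22)*R3:  [       0        0        0  -801/22 ]
Upper-triangular form:
[ -6  -2     0       -6 ]
[  0  -2     4        8 ]
[  0   0  22/3     71/3 ]
[  0   0     0  -801/22 ]
det(A) = (-1)^1 * (-6) * (-2) * (22/3) * (-801/22) = 3204  (1 row swap -> sign -1)

det(A) = 3204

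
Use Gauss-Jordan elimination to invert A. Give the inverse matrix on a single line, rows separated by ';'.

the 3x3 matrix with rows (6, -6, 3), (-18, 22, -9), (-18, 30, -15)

Gauss-Jordan on [A | I]:
R1 <- (1/6)*R1:  [   1   -1  1/2  |  1/6    0    0 ]
R2 <- R2 - (-18)*R1:  [ 0  4  0  |  3  1  0 ]
R3 <- R3 - (-18)*R1:  [  0  12  -6  |   3   0   1 ]
R2 <- (1/4)*R2:  [   0    1    0  |  3/4  1/4    0 ]
R1 <- R1 - (-1)*R2:  [     1      0    1/2  |  11/12    1/4      0 ]
R3 <- R3 - (12)*R2:  [  0   0  -6  |  -6  -3   1 ]
R3 <- (1/-6)*R3:  [    0     0     1  |     1   1/2  -1/6 ]
R1 <- R1 - (1/2)*R3:  [    1     0     0  |  5/12     0  1/12 ]
Right block of [I | A^{-1}] is the inverse:
[ 5/12    0  1/12 ]
[  3/4  1/4     0 ]
[    1  1/2  -1/6 ]

inverse = [5/12 0 1/12; 3/4 1/4 0; 1 1/2 -1/6]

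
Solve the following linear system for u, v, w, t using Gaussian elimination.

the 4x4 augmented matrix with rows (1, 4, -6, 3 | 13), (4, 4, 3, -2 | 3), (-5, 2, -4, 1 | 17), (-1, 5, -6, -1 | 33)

(-1, 2, -3, -4)

Forward elimination on [A|b]:
R2 <- R2 - (4)*R1:  [   0  -12   27  -14  -49 ]
R3 <- R3 - (-5)*R1:  [   0   22  -34   16   82 ]
R4 <- R4 - (-1)*R1:  [   0    9  -12    2   46 ]
R3 <- R3 - (-11/6)*R2:  [     0      0   31/2  -29/3  -47/6 ]
R4 <- R4 - (-3/4)*R2:  [     0      0   33/4  -17/2   37/4 ]
R4 <- R4 - (33/62)*R3:  [       0        0        0  -104/31   416/31 ]
Row echelon form:
[ 1    4    -6        3  |      13 ]
[ 0  -12    27      -14  |     -49 ]
[ 0    0  31/2    -29/3  |   -47/6 ]
[ 0    0     0  -104/31  |  416/31 ]
Back-substitution:
t = (416/31) / (-104/31) = -4
w = (-47/6 - (-29/3)*(-4)) / (31/2) = -3
v = (-49 - (27)*(-3) - (-14)*(-4)) / -12 = 2
u = (13 - (4)*(2) - (-6)*(-3) - (3)*(-4)) / 1 = -1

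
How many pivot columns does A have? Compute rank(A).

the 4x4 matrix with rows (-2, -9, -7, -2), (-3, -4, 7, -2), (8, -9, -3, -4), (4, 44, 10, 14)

rank(A) = 3

Row reduction:
R2 <- R2 - (3/2)*R1:  [    0  19/2  35/2     1 ]
R3 <- R3 - (-4)*R1:  [   0  -45  -31  -12 ]
R4 <- R4 - (-2)*R1:  [  0  26  -4  10 ]
R3 <- R3 - (-90/19)*R2:  [       0        0   986/19  -138/19 ]
R4 <- R4 - (52/19)*R2:  [       0        0  -986/19   138/19 ]
R4 <- R4 - (-1)*R3:  [ 0  0  0  0 ]
Row echelon form:
[ -2    -9      -7       -2 ]
[  0  19/2    35/2        1 ]
[  0     0  986/19  -138/19 ]
[  0     0       0        0 ]
Nonzero rows / pivot columns: 3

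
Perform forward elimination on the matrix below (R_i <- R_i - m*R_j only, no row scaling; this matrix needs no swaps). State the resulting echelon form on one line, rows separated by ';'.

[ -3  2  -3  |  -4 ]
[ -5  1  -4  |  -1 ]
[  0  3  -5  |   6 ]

REF = [-3 2 -3 -4; 0 -7/3 1 17/3; 0 0 -26/7 93/7]

Forward elimination:
R2 <- R2 - (5/3)*R1:  [    0  -7/3     1  17/3 ]
R3 <- R3 - (-9/7)*R2:  [     0      0  -26/7   93/7 ]
Row echelon form:
[ -3     2     -3  |    -4 ]
[  0  -7/3      1  |  17/3 ]
[  0     0  -26/7  |  93/7 ]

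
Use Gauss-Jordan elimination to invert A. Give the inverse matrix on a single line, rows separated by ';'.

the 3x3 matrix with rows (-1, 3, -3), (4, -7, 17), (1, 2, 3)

inverse = [-11/5 -3/5 6/5; 1/5 0 1/5; 3/5 1/5 -1/5]

Gauss-Jordan on [A | I]:
R1 <- (1/-1)*R1:  [  1  -3   3  |  -1   0   0 ]
R2 <- R2 - (4)*R1:  [ 0  5  5  |  4  1  0 ]
R3 <- R3 - (1)*R1:  [ 0  5  0  |  1  0  1 ]
R2 <- (1/5)*R2:  [   0    1    1  |  4/5  1/5    0 ]
R1 <- R1 - (-3)*R2:  [   1    0    6  |  7/5  3/5    0 ]
R3 <- R3 - (5)*R2:  [  0   0  -5  |  -3  -1   1 ]
R3 <- (1/-5)*R3:  [    0     0     1  |   3/5   1/5  -1/5 ]
R1 <- R1 - (6)*R3:  [     1      0      0  |  -11/5   -3/5    6/5 ]
R2 <- R2 - (1)*R3:  [   0    1    0  |  1/5    0  1/5 ]
Right block of [I | A^{-1}] is the inverse:
[ -11/5  -3/5   6/5 ]
[   1/5     0   1/5 ]
[   3/5   1/5  -1/5 ]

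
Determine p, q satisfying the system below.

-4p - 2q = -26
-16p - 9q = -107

(5, 3)

Forward elimination on [A|b]:
R2 <- R2 - (4)*R1:  [  0  -1  -3 ]
Row echelon form:
[ -4  -2  |  -26 ]
[  0  -1  |   -3 ]
Back-substitution:
q = (-3) / -1 = 3
p = (-26 - (-2)*(3)) / -4 = 5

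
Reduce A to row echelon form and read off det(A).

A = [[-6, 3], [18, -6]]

det(A) = -18

Forward elimination:
R2 <- R2 - (-3)*R1:  [ 0  3 ]
Upper-triangular form:
[ -6  3 ]
[  0  3 ]
det(A) = (-1)^0 * (-6) * (3) = -18  (0 row swaps -> sign +1)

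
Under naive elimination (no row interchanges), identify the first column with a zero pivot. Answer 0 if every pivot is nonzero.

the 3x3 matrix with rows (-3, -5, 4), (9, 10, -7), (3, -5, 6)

first zero-pivot column = 3

Naive forward elimination:
R2 <- R2 - (-3)*R1:  [  0  -5   5 ]
R3 <- R3 - (-1)*R1:  [   0  -10   10 ]
R3 <- R3 - (2)*R2:  [ 0  0  0 ]
Matrix at this point:
[ -3  -5  4 ]
[  0  -5  5 ]
[  0   0  0 ]
Pivot entry (3,3) in the last row is zero and there are no rows below to swap with -> zero pivot in column 3 (A is singular).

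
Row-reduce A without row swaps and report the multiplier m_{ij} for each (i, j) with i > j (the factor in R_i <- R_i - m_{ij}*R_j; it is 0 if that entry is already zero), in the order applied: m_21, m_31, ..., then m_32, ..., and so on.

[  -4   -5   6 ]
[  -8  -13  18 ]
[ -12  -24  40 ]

Forward elimination:
R2 <- R2 - (2)*R1:  [  0  -3   6 ]
R3 <- R3 - (3)*R1:  [  0  -9  22 ]
R3 <- R3 - (3)*R2:  [ 0  0  4 ]
Multipliers (in order of application): m_{21} = 2, m_{31} = 3, m_{32} = 3

multipliers: 2, 3, 3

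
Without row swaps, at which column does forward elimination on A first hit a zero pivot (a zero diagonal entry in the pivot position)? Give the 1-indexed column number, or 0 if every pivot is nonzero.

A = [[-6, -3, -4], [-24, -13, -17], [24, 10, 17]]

first zero-pivot column = 0

Naive forward elimination:
R2 <- R2 - (4)*R1:  [  0  -1  -1 ]
R3 <- R3 - (-4)*R1:  [  0  -2   1 ]
R3 <- R3 - (2)*R2:  [ 0  0  3 ]
All pivots nonzero; naive elimination completes without hitting a zero pivot.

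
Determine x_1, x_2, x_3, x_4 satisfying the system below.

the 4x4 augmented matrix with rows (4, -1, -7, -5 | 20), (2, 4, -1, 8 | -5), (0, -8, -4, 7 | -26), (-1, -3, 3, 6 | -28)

(-2, 3, -3, -2)

Forward elimination on [A|b]:
R2 <- R2 - (1/2)*R1:  [    0   9/2   5/2  21/2   -15 ]
R4 <- R4 - (-1/4)*R1:  [     0  -13/4    5/4   19/4    -23 ]
R3 <- R3 - (-16/9)*R2:  [      0       0     4/9    77/3  -158/3 ]
R4 <- R4 - (-13/18)*R2:  [      0       0   55/18    37/3  -203/6 ]
R4 <- R4 - (55/8)*R3:  [       0        0        0  -1313/8   1313/4 ]
Row echelon form:
[ 4   -1   -7       -5  |      20 ]
[ 0  9/2  5/2     21/2  |     -15 ]
[ 0    0  4/9     77/3  |  -158/3 ]
[ 0    0    0  -1313/8  |  1313/4 ]
Back-substitution:
x_4 = (1313/4) / (-1313/8) = -2
x_3 = (-158/3 - (77/3)*(-2)) / (4/9) = -3
x_2 = (-15 - (5/2)*(-3) - (21/2)*(-2)) / (9/2) = 3
x_1 = (20 - (-1)*(3) - (-7)*(-3) - (-5)*(-2)) / 4 = -2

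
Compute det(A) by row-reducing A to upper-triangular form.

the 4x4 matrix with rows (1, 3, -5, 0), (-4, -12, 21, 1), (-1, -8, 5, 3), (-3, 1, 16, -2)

det(A) = 15

Forward elimination:
R2 <- R2 - (-4)*R1:  [ 0  0  1  1 ]
R3 <- R3 - (-1)*R1:  [  0  -5   0   3 ]
R4 <- R4 - (-3)*R1:  [  0  10   1  -2 ]
R2 <-> R3   (pivot in column 2 was zero)
[ 1   3  -5   0 ]
[ 0  -5   0   3 ]
[ 0   0   1   1 ]
[ 0  10   1  -2 ]
R4 <- R4 - (-2)*R2:  [ 0  0  1  4 ]
R4 <- R4 - (1)*R3:  [ 0  0  0  3 ]
Upper-triangular form:
[ 1   3  -5  0 ]
[ 0  -5   0  3 ]
[ 0   0   1  1 ]
[ 0   0   0  3 ]
det(A) = (-1)^1 * (1) * (-5) * (1) * (3) = 15  (1 row swap -> sign -1)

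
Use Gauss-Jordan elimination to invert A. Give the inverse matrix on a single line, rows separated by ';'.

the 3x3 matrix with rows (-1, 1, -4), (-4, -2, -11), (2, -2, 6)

Gauss-Jordan on [A | I]:
R1 <- (1/-1)*R1:  [  1  -1   4  |  -1   0   0 ]
R2 <- R2 - (-4)*R1:  [  0  -6   5  |  -4   1   0 ]
R3 <- R3 - (2)*R1:  [  0   0  -2  |   2   0   1 ]
R2 <- (1/-6)*R2:  [    0     1  -5/6  |   2/3  -1/6     0 ]
R1 <- R1 - (-1)*R2:  [    1     0  19/6  |  -1/3  -1/6     0 ]
R3 <- (1/-2)*R3:  [    0     0     1  |    -1     0  -1/2 ]
R1 <- R1 - (19/6)*R3:  [     1      0      0  |   17/6   -1/6  19/12 ]
R2 <- R2 - (-5/6)*R3:  [     0      1      0  |   -1/6   -1/6  -5/12 ]
Right block of [I | A^{-1}] is the inverse:
[ 17/6  -1/6  19/12 ]
[ -1/6  -1/6  -5/12 ]
[   -1     0   -1/2 ]

inverse = [17/6 -1/6 19/12; -1/6 -1/6 -5/12; -1 0 -1/2]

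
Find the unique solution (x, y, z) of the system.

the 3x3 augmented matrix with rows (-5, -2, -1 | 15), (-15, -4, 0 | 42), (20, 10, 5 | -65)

Forward elimination on [A|b]:
R2 <- R2 - (3)*R1:  [  0   2   3  -3 ]
R3 <- R3 - (-4)*R1:  [  0   2   1  -5 ]
R3 <- R3 - (1)*R2:  [  0   0  -2  -2 ]
Row echelon form:
[ -5  -2  -1  |  15 ]
[  0   2   3  |  -3 ]
[  0   0  -2  |  -2 ]
Back-substitution:
z = (-2) / -2 = 1
y = (-3 - (3)*(1)) / 2 = -3
x = (15 - (-2)*(-3) - (-1)*(1)) / -5 = -2

(-2, -3, 1)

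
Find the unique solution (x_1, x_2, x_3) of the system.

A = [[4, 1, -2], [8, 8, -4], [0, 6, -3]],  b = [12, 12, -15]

(4, -2, 1)

Forward elimination on [A|b]:
R2 <- R2 - (2)*R1:  [   0    6    0  -12 ]
R3 <- R3 - (1)*R2:  [  0   0  -3  -3 ]
Row echelon form:
[ 4  1  -2  |   12 ]
[ 0  6   0  |  -12 ]
[ 0  0  -3  |   -3 ]
Back-substitution:
x_3 = (-3) / -3 = 1
x_2 = (-12) / 6 = -2
x_1 = (12 - (1)*(-2) - (-2)*(1)) / 4 = 4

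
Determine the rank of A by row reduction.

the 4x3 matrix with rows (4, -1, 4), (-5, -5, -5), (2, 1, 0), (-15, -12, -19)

rank(A) = 3

Row reduction:
R2 <- R2 - (-5/4)*R1:  [     0  -25/4      0 ]
R3 <- R3 - (1/2)*R1:  [   0  3/2   -2 ]
R4 <- R4 - (-15/4)*R1:  [     0  -63/4     -4 ]
R3 <- R3 - (-6/25)*R2:  [  0   0  -2 ]
R4 <- R4 - (63/25)*R2:  [  0   0  -4 ]
R4 <- R4 - (2)*R3:  [ 0  0  0 ]
Row echelon form:
[ 4     -1   4 ]
[ 0  -25/4   0 ]
[ 0      0  -2 ]
[ 0      0   0 ]
Nonzero rows / pivot columns: 3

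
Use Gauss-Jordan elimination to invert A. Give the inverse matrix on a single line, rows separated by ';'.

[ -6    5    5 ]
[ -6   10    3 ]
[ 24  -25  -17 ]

Gauss-Jordan on [A | I]:
R1 <- (1/-6)*R1:  [    1  -5/6  -5/6  |  -1/6     0     0 ]
R2 <- R2 - (-6)*R1:  [  0   5  -2  |  -1   1   0 ]
R3 <- R3 - (24)*R1:  [  0  -5   3  |   4   0   1 ]
R2 <- (1/5)*R2:  [    0     1  -2/5  |  -1/5   1/5     0 ]
R1 <- R1 - (-5/6)*R2:  [    1     0  -7/6  |  -1/3   1/6     0 ]
R3 <- R3 - (-5)*R2:  [ 0  0  1  |  3  1  1 ]
R1 <- R1 - (-7/6)*R3:  [    1     0     0  |  19/6   4/3   7/6 ]
R2 <- R2 - (-2/5)*R3:  [   0    1    0  |    1  3/5  2/5 ]
Right block of [I | A^{-1}] is the inverse:
[ 19/6  4/3  7/6 ]
[    1  3/5  2/5 ]
[    3    1    1 ]

inverse = [19/6 4/3 7/6; 1 3/5 2/5; 3 1 1]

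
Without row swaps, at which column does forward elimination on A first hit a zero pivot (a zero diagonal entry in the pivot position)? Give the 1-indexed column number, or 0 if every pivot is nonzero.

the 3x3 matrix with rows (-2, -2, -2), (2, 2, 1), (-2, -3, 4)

Naive forward elimination:
R2 <- R2 - (-1)*R1:  [  0   0  -1 ]
R3 <- R3 - (1)*R1:  [  0  -1   6 ]
Matrix at this point:
[ -2  -2  -2 ]
[  0   0  -1 ]
[  0  -1   6 ]
Pivot entry (2,2) is zero but row 3 has -1 in column 2 -> naive elimination stops; a row interchange (e.g. R2 <-> R3) would be required here.

first zero-pivot column = 2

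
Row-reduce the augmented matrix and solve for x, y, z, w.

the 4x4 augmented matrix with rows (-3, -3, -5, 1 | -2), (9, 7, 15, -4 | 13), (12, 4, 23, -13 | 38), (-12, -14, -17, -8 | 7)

Forward elimination on [A|b]:
R2 <- R2 - (-3)*R1:  [  0  -2   0  -1   7 ]
R3 <- R3 - (-4)*R1:  [  0  -8   3  -9  30 ]
R4 <- R4 - (4)*R1:  [   0   -2    3  -12   15 ]
R3 <- R3 - (4)*R2:  [  0   0   3  -5   2 ]
R4 <- R4 - (1)*R2:  [   0    0    3  -11    8 ]
R4 <- R4 - (1)*R3:  [  0   0   0  -6   6 ]
Row echelon form:
[ -3  -3  -5   1  |  -2 ]
[  0  -2   0  -1  |   7 ]
[  0   0   3  -5  |   2 ]
[  0   0   0  -6  |   6 ]
Back-substitution:
w = (6) / -6 = -1
z = (2 - (-5)*(-1)) / 3 = -1
y = (7 - (-1)*(-1)) / -2 = -3
x = (-2 - (-3)*(-3) - (-5)*(-1) - (1)*(-1)) / -3 = 5

(5, -3, -1, -1)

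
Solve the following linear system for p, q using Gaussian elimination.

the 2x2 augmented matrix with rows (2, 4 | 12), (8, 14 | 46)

(4, 1)

Forward elimination on [A|b]:
R2 <- R2 - (4)*R1:  [  0  -2  -2 ]
Row echelon form:
[ 2   4  |  12 ]
[ 0  -2  |  -2 ]
Back-substitution:
q = (-2) / -2 = 1
p = (12 - (4)*(1)) / 2 = 4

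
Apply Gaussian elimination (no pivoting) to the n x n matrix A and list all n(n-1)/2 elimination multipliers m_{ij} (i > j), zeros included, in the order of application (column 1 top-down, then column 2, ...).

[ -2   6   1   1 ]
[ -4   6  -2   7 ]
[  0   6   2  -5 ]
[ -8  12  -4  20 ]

Forward elimination:
R2 <- R2 - (2)*R1:  [  0  -6  -4   5 ]
R3: entry in column 1 is already 0 -> m_{31} = 0 (no row operation needed)
R4 <- R4 - (4)*R1:  [   0  -12   -8   16 ]
R3 <- R3 - (-1)*R2:  [  0   0  -2   0 ]
R4 <- R4 - (2)*R2:  [ 0  0  0  6 ]
R4: entry in column 3 is already 0 -> m_{43} = 0 (no row operation needed)
Multipliers (in order of application): m_{21} = 2, m_{31} = 0, m_{41} = 4, m_{32} = -1, m_{42} = 2, m_{43} = 0

multipliers: 2, 0, 4, -1, 2, 0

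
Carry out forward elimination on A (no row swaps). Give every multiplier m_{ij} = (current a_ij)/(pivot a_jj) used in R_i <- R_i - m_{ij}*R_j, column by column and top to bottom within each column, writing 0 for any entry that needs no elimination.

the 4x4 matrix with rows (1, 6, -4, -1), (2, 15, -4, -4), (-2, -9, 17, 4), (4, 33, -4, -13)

multipliers: 2, -2, 4, 1, 3, 0

Forward elimination:
R2 <- R2 - (2)*R1:  [  0   3   4  -2 ]
R3 <- R3 - (-2)*R1:  [ 0  3  9  2 ]
R4 <- R4 - (4)*R1:  [  0   9  12  -9 ]
R3 <- R3 - (1)*R2:  [ 0  0  5  4 ]
R4 <- R4 - (3)*R2:  [  0   0   0  -3 ]
R4: entry in column 3 is already 0 -> m_{43} = 0 (no row operation needed)
Multipliers (in order of application): m_{21} = 2, m_{31} = -2, m_{41} = 4, m_{32} = 1, m_{42} = 3, m_{43} = 0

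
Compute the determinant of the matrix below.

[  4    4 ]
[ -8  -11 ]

det(A) = -12

Forward elimination:
R2 <- R2 - (-2)*R1:  [  0  -3 ]
Upper-triangular form:
[ 4   4 ]
[ 0  -3 ]
det(A) = (-1)^0 * (4) * (-3) = -12  (0 row swaps -> sign +1)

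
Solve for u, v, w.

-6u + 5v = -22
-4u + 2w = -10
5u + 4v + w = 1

Forward elimination on [A|b]:
R2 <- R2 - (2/3)*R1:  [     0  -10/3      2   14/3 ]
R3 <- R3 - (-5/6)*R1:  [     0   49/6      1  -52/3 ]
R3 <- R3 - (-49/20)*R2:  [      0       0   59/10  -59/10 ]
Row echelon form:
[ -6      5      0  |     -22 ]
[  0  -10/3      2  |    14/3 ]
[  0      0  59/10  |  -59/10 ]
Back-substitution:
w = (-59/10) / (59/10) = -1
v = (14/3 - (2)*(-1)) / (-10/3) = -2
u = (-22 - (5)*(-2)) / -6 = 2

(2, -2, -1)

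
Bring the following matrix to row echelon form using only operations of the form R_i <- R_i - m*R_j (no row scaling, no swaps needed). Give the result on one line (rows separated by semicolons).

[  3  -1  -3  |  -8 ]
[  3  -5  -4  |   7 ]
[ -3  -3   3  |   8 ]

REF = [3 -1 -3 -8; 0 -4 -1 15; 0 0 1 -15]

Forward elimination:
R2 <- R2 - (1)*R1:  [  0  -4  -1  15 ]
R3 <- R3 - (-1)*R1:  [  0  -4   0   0 ]
R3 <- R3 - (1)*R2:  [   0    0    1  -15 ]
Row echelon form:
[ 3  -1  -3  |   -8 ]
[ 0  -4  -1  |   15 ]
[ 0   0   1  |  -15 ]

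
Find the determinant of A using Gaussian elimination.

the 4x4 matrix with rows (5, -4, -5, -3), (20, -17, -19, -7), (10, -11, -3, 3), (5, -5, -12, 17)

Forward elimination:
R2 <- R2 - (4)*R1:  [  0  -1   1   5 ]
R3 <- R3 - (2)*R1:  [  0  -3   7   9 ]
R4 <- R4 - (1)*R1:  [  0  -1  -7  20 ]
R3 <- R3 - (3)*R2:  [  0   0   4  -6 ]
R4 <- R4 - (1)*R2:  [  0   0  -8  15 ]
R4 <- R4 - (-2)*R3:  [ 0  0  0  3 ]
Upper-triangular form:
[ 5  -4  -5  -3 ]
[ 0  -1   1   5 ]
[ 0   0   4  -6 ]
[ 0   0   0   3 ]
det(A) = (-1)^0 * (5) * (-1) * (4) * (3) = -60  (0 row swaps -> sign +1)

det(A) = -60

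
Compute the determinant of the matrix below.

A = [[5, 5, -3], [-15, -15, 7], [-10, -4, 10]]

det(A) = 60

Forward elimination:
R2 <- R2 - (-3)*R1:  [  0   0  -2 ]
R3 <- R3 - (-2)*R1:  [ 0  6  4 ]
R2 <-> R3   (pivot in column 2 was zero)
[ 5  5  -3 ]
[ 0  6   4 ]
[ 0  0  -2 ]
Upper-triangular form:
[ 5  5  -3 ]
[ 0  6   4 ]
[ 0  0  -2 ]
det(A) = (-1)^1 * (5) * (6) * (-2) = 60  (1 row swap -> sign -1)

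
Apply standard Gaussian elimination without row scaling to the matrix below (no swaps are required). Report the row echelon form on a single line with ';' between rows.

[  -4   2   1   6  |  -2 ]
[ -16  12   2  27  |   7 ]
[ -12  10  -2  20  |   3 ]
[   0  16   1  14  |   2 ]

REF = [-4 2 1 6 -2; 0 4 -2 3 15; 0 0 -3 -1 -6; 0 0 0 -1 -76]

Forward elimination:
R2 <- R2 - (4)*R1:  [  0   4  -2   3  15 ]
R3 <- R3 - (3)*R1:  [  0   4  -5   2   9 ]
R3 <- R3 - (1)*R2:  [  0   0  -3  -1  -6 ]
R4 <- R4 - (4)*R2:  [   0    0    9    2  -58 ]
R4 <- R4 - (-3)*R3:  [   0    0    0   -1  -76 ]
Row echelon form:
[ -4  2   1   6  |   -2 ]
[  0  4  -2   3  |   15 ]
[  0  0  -3  -1  |   -6 ]
[  0  0   0  -1  |  -76 ]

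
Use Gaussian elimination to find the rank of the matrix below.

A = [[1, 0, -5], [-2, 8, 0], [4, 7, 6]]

rank(A) = 3

Row reduction:
R2 <- R2 - (-2)*R1:  [   0    8  -10 ]
R3 <- R3 - (4)*R1:  [  0   7  26 ]
R3 <- R3 - (7/8)*R2:  [     0      0  139/4 ]
Row echelon form:
[ 1  0     -5 ]
[ 0  8    -10 ]
[ 0  0  139/4 ]
Nonzero rows / pivot columns: 3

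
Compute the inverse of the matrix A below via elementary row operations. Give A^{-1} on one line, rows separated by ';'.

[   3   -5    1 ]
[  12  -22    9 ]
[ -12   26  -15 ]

inverse = [-4 49/24 23/24; -3 11/8 5/8; -2 3/4 1/4]

Gauss-Jordan on [A | I]:
R1 <- (1/3)*R1:  [    1  -5/3   1/3  |   1/3     0     0 ]
R2 <- R2 - (12)*R1:  [  0  -2   5  |  -4   1   0 ]
R3 <- R3 - (-12)*R1:  [   0    6  -11  |    4    0    1 ]
R2 <- (1/-2)*R2:  [    0     1  -5/2  |     2  -1/2     0 ]
R1 <- R1 - (-5/3)*R2:  [     1      0  -23/6  |   11/3   -5/6      0 ]
R3 <- R3 - (6)*R2:  [  0   0   4  |  -8   3   1 ]
R3 <- (1/4)*R3:  [   0    0    1  |   -2  3/4  1/4 ]
R1 <- R1 - (-23/6)*R3:  [     1      0      0  |     -4  49/24  23/24 ]
R2 <- R2 - (-5/2)*R3:  [    0     1     0  |    -3  11/8   5/8 ]
Right block of [I | A^{-1}] is the inverse:
[ -4  49/24  23/24 ]
[ -3   11/8    5/8 ]
[ -2    3/4    1/4 ]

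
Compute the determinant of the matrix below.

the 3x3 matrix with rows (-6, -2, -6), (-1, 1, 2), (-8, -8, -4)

det(A) = -128

Forward elimination:
R2 <- R2 - (1/6)*R1:  [   0  4/3    3 ]
R3 <- R3 - (4/3)*R1:  [     0  -16/3      4 ]
R3 <- R3 - (-4)*R2:  [  0   0  16 ]
Upper-triangular form:
[ -6   -2  -6 ]
[  0  4/3   3 ]
[  0    0  16 ]
det(A) = (-1)^0 * (-6) * (4/3) * (16) = -128  (0 row swaps -> sign +1)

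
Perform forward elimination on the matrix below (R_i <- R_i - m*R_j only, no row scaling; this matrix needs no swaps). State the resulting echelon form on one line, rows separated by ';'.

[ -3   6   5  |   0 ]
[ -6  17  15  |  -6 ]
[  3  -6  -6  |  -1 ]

REF = [-3 6 5 0; 0 5 5 -6; 0 0 -1 -1]

Forward elimination:
R2 <- R2 - (2)*R1:  [  0   5   5  -6 ]
R3 <- R3 - (-1)*R1:  [  0   0  -1  -1 ]
Row echelon form:
[ -3  6   5  |   0 ]
[  0  5   5  |  -6 ]
[  0  0  -1  |  -1 ]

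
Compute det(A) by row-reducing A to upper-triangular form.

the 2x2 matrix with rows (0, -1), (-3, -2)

det(A) = -3

Forward elimination:
R1 <-> R2   (pivot in column 1 was zero)
[ -3  -2 ]
[  0  -1 ]
Upper-triangular form:
[ -3  -2 ]
[  0  -1 ]
det(A) = (-1)^1 * (-3) * (-1) = -3  (1 row swap -> sign -1)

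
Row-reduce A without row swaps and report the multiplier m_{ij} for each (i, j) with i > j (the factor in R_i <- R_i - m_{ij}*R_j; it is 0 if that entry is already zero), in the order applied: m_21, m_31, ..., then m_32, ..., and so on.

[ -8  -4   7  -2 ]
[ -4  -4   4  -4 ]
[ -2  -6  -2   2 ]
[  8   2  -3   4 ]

multipliers: 1/2, 1/4, -1, 5/2, 1, -7/10

Forward elimination:
R2 <- R2 - (1/2)*R1:  [   0   -2  1/2   -3 ]
R3 <- R3 - (1/4)*R1:  [     0     -5  -15/4    5/2 ]
R4 <- R4 - (-1)*R1:  [  0  -2   4   2 ]
R3 <- R3 - (5/2)*R2:  [  0   0  -5  10 ]
R4 <- R4 - (1)*R2:  [   0    0  7/2    5 ]
R4 <- R4 - (-7/10)*R3:  [  0   0   0  12 ]
Multipliers (in order of application): m_{21} = 1/2, m_{31} = 1/4, m_{41} = -1, m_{32} = 5/2, m_{42} = 1, m_{43} = -7/10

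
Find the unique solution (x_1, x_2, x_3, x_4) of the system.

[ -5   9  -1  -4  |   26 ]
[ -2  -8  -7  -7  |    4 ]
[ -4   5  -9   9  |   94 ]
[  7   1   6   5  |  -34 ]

(-3, 2, -5, 3)

Forward elimination on [A|b]:
R2 <- R2 - (2/5)*R1:  [     0  -58/5  -33/5  -27/5  -32/5 ]
R3 <- R3 - (4/5)*R1:  [     0  -11/5  -41/5   61/5  366/5 ]
R4 <- R4 - (-7/5)*R1:  [    0  68/5  23/5  -3/5  12/5 ]
R3 <- R3 - (11/58)*R2:  [       0        0  -403/58   767/58  2158/29 ]
R4 <- R4 - (-34/29)*R2:  [       0        0   -91/29  -201/29  -148/29 ]
R4 <- R4 - (14/31)*R3:  [        0         0         0   -400/31  -1200/31 ]
Row echelon form:
[ -5      9       -1       -4  |        26 ]
[  0  -58/5    -33/5    -27/5  |     -32/5 ]
[  0      0  -403/58   767/58  |   2158/29 ]
[  0      0        0  -400/31  |  -1200/31 ]
Back-substitution:
x_4 = (-1200/31) / (-400/31) = 3
x_3 = (2158/29 - (767/58)*(3)) / (-403/58) = -5
x_2 = (-32/5 - (-33/5)*(-5) - (-27/5)*(3)) / (-58/5) = 2
x_1 = (26 - (9)*(2) - (-1)*(-5) - (-4)*(3)) / -5 = -3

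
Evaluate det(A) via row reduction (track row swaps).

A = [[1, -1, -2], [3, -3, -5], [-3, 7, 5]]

det(A) = -4

Forward elimination:
R2 <- R2 - (3)*R1:  [ 0  0  1 ]
R3 <- R3 - (-3)*R1:  [  0   4  -1 ]
R2 <-> R3   (pivot in column 2 was zero)
[ 1  -1  -2 ]
[ 0   4  -1 ]
[ 0   0   1 ]
Upper-triangular form:
[ 1  -1  -2 ]
[ 0   4  -1 ]
[ 0   0   1 ]
det(A) = (-1)^1 * (1) * (4) * (1) = -4  (1 row swap -> sign -1)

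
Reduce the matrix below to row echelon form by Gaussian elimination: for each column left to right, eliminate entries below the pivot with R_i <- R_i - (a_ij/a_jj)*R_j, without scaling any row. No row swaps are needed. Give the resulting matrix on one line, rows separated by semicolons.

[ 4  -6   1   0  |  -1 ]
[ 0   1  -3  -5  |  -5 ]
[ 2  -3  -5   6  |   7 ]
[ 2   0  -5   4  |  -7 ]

Forward elimination:
R3 <- R3 - (1/2)*R1:  [     0      0  -11/2      6   15/2 ]
R4 <- R4 - (1/2)*R1:  [     0      3  -11/2      4  -13/2 ]
R4 <- R4 - (3)*R2:  [    0     0   7/2    19  17/2 ]
R4 <- R4 - (-7/11)*R3:  [      0       0       0  251/11  146/11 ]
Row echelon form:
[ 4  -6      1       0  |      -1 ]
[ 0   1     -3      -5  |      -5 ]
[ 0   0  -11/2       6  |    15/2 ]
[ 0   0      0  251/11  |  146/11 ]

REF = [4 -6 1 0 -1; 0 1 -3 -5 -5; 0 0 -11/2 6 15/2; 0 0 0 251/11 146/11]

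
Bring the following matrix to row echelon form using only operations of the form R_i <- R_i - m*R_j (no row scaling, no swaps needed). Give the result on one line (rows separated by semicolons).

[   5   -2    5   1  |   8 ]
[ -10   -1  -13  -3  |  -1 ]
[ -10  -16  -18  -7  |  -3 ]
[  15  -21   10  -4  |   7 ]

Forward elimination:
R2 <- R2 - (-2)*R1:  [  0  -5  -3  -1  15 ]
R3 <- R3 - (-2)*R1:  [   0  -20   -8   -5   13 ]
R4 <- R4 - (3)*R1:  [   0  -15   -5   -7  -17 ]
R3 <- R3 - (4)*R2:  [   0    0    4   -1  -47 ]
R4 <- R4 - (3)*R2:  [   0    0    4   -4  -62 ]
R4 <- R4 - (1)*R3:  [   0    0    0   -3  -15 ]
Row echelon form:
[ 5  -2   5   1  |    8 ]
[ 0  -5  -3  -1  |   15 ]
[ 0   0   4  -1  |  -47 ]
[ 0   0   0  -3  |  -15 ]

REF = [5 -2 5 1 8; 0 -5 -3 -1 15; 0 0 4 -1 -47; 0 0 0 -3 -15]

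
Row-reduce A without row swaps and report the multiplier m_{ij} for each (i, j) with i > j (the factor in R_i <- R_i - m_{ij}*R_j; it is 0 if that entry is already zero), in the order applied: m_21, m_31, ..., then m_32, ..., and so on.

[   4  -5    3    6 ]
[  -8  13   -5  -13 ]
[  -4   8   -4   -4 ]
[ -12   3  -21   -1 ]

Forward elimination:
R2 <- R2 - (-2)*R1:  [  0   3   1  -1 ]
R3 <- R3 - (-1)*R1:  [  0   3  -1   2 ]
R4 <- R4 - (-3)*R1:  [   0  -12  -12   17 ]
R3 <- R3 - (1)*R2:  [  0   0  -2   3 ]
R4 <- R4 - (-4)*R2:  [  0   0  -8  13 ]
R4 <- R4 - (4)*R3:  [ 0  0  0  1 ]
Multipliers (in order of application): m_{21} = -2, m_{31} = -1, m_{41} = -3, m_{32} = 1, m_{42} = -4, m_{43} = 4

multipliers: -2, -1, -3, 1, -4, 4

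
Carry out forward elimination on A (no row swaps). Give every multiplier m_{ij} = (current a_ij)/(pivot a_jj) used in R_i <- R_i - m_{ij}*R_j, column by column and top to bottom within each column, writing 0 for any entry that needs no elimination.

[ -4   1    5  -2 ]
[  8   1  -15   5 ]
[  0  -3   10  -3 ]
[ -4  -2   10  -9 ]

multipliers: -2, 0, 1, -1, -1, 0

Forward elimination:
R2 <- R2 - (-2)*R1:  [  0   3  -5   1 ]
R3: entry in column 1 is already 0 -> m_{31} = 0 (no row operation needed)
R4 <- R4 - (1)*R1:  [  0  -3   5  -7 ]
R3 <- R3 - (-1)*R2:  [  0   0   5  -2 ]
R4 <- R4 - (-1)*R2:  [  0   0   0  -6 ]
R4: entry in column 3 is already 0 -> m_{43} = 0 (no row operation needed)
Multipliers (in order of application): m_{21} = -2, m_{31} = 0, m_{41} = 1, m_{32} = -1, m_{42} = -1, m_{43} = 0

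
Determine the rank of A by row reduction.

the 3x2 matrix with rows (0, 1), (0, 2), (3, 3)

rank(A) = 2

Row reduction:
R1 <-> R3   (pivot in column 1 was zero)
[ 3  3 ]
[ 0  2 ]
[ 0  1 ]
R3 <- R3 - (1/2)*R2:  [ 0  0 ]
Row echelon form:
[ 3  3 ]
[ 0  2 ]
[ 0  0 ]
Nonzero rows / pivot columns: 2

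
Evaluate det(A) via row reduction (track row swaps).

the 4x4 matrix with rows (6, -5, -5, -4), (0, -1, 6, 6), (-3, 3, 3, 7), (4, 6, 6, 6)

Forward elimination:
R3 <- R3 - (-1/2)*R1:  [   0  1/2  1/2    5 ]
R4 <- R4 - (2/3)*R1:  [    0  28/3  28/3  26/3 ]
R3 <- R3 - (-1/2)*R2:  [   0    0  7/2    8 ]
R4 <- R4 - (-28/3)*R2:  [     0      0  196/3  194/3 ]
R4 <- R4 - (56/3)*R3:  [      0       0       0  -254/3 ]
Upper-triangular form:
[ 6  -5   -5      -4 ]
[ 0  -1    6       6 ]
[ 0   0  7/2       8 ]
[ 0   0    0  -254/3 ]
det(A) = (-1)^0 * (6) * (-1) * (7/2) * (-254/3) = 1778  (0 row swaps -> sign +1)

det(A) = 1778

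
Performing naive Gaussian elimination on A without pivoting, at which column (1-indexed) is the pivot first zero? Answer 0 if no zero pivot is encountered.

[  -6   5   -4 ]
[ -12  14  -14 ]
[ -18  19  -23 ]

first zero-pivot column = 0

Naive forward elimination:
R2 <- R2 - (2)*R1:  [  0   4  -6 ]
R3 <- R3 - (3)*R1:  [   0    4  -11 ]
R3 <- R3 - (1)*R2:  [  0   0  -5 ]
All pivots nonzero; naive elimination completes without hitting a zero pivot.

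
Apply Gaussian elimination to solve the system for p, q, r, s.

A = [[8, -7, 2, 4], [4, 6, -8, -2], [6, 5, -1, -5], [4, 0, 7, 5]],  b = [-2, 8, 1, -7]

(0, 0, -1, 0)

Forward elimination on [A|b]:
R2 <- R2 - (1/2)*R1:  [    0  19/2    -9    -4     9 ]
R3 <- R3 - (3/4)*R1:  [    0  41/4  -5/2    -8   5/2 ]
R4 <- R4 - (1/2)*R1:  [   0  7/2    6    3   -6 ]
R3 <- R3 - (41/38)*R2:  [       0        0   137/19   -70/19  -137/19 ]
R4 <- R4 - (7/19)*R2:  [       0        0   177/19    85/19  -177/19 ]
R4 <- R4 - (177/137)*R3:  [        0         0         0  1265/137         0 ]
Row echelon form:
[ 8    -7       2         4  |       -2 ]
[ 0  19/2      -9        -4  |        9 ]
[ 0     0  137/19    -70/19  |  -137/19 ]
[ 0     0       0  1265/137  |        0 ]
Back-substitution:
s = (0) / (1265/137) = 0
r = (-137/19 - (-70/19)*(0)) / (137/19) = -1
q = (9 - (-9)*(-1) - (-4)*(0)) / (19/2) = 0
p = (-2 - (-7)*(0) - (2)*(-1) - (4)*(0)) / 8 = 0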